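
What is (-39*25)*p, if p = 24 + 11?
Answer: -34125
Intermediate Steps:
p = 35
(-39*25)*p = -39*25*35 = -975*35 = -34125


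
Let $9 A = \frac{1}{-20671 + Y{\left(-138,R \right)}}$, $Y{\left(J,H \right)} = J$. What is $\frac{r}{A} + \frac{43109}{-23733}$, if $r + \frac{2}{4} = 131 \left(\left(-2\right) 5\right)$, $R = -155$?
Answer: $\frac{11649663383015}{47466} \approx 2.4543 \cdot 10^{8}$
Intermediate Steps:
$A = - \frac{1}{187281}$ ($A = \frac{1}{9 \left(-20671 - 138\right)} = \frac{1}{9 \left(-20809\right)} = \frac{1}{9} \left(- \frac{1}{20809}\right) = - \frac{1}{187281} \approx -5.3396 \cdot 10^{-6}$)
$r = - \frac{2621}{2}$ ($r = - \frac{1}{2} + 131 \left(\left(-2\right) 5\right) = - \frac{1}{2} + 131 \left(-10\right) = - \frac{1}{2} - 1310 = - \frac{2621}{2} \approx -1310.5$)
$\frac{r}{A} + \frac{43109}{-23733} = - \frac{2621}{2 \left(- \frac{1}{187281}\right)} + \frac{43109}{-23733} = \left(- \frac{2621}{2}\right) \left(-187281\right) + 43109 \left(- \frac{1}{23733}\right) = \frac{490863501}{2} - \frac{43109}{23733} = \frac{11649663383015}{47466}$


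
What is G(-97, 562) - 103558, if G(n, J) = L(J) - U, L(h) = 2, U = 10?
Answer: -103566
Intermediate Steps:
G(n, J) = -8 (G(n, J) = 2 - 1*10 = 2 - 10 = -8)
G(-97, 562) - 103558 = -8 - 103558 = -103566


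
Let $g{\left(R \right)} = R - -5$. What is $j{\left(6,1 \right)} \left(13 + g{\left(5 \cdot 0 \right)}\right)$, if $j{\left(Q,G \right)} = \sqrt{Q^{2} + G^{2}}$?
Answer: $18 \sqrt{37} \approx 109.49$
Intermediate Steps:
$g{\left(R \right)} = 5 + R$ ($g{\left(R \right)} = R + 5 = 5 + R$)
$j{\left(Q,G \right)} = \sqrt{G^{2} + Q^{2}}$
$j{\left(6,1 \right)} \left(13 + g{\left(5 \cdot 0 \right)}\right) = \sqrt{1^{2} + 6^{2}} \left(13 + \left(5 + 5 \cdot 0\right)\right) = \sqrt{1 + 36} \left(13 + \left(5 + 0\right)\right) = \sqrt{37} \left(13 + 5\right) = \sqrt{37} \cdot 18 = 18 \sqrt{37}$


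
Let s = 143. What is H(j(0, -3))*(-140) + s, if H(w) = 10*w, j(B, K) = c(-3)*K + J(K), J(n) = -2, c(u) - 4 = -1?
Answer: 15543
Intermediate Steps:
c(u) = 3 (c(u) = 4 - 1 = 3)
j(B, K) = -2 + 3*K (j(B, K) = 3*K - 2 = -2 + 3*K)
H(j(0, -3))*(-140) + s = (10*(-2 + 3*(-3)))*(-140) + 143 = (10*(-2 - 9))*(-140) + 143 = (10*(-11))*(-140) + 143 = -110*(-140) + 143 = 15400 + 143 = 15543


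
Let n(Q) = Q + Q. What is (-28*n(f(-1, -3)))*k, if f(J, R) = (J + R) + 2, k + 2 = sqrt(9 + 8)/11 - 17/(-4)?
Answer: 252 + 112*sqrt(17)/11 ≈ 293.98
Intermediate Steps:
k = 9/4 + sqrt(17)/11 (k = -2 + (sqrt(9 + 8)/11 - 17/(-4)) = -2 + (sqrt(17)*(1/11) - 17*(-1/4)) = -2 + (sqrt(17)/11 + 17/4) = -2 + (17/4 + sqrt(17)/11) = 9/4 + sqrt(17)/11 ≈ 2.6248)
f(J, R) = 2 + J + R
n(Q) = 2*Q
(-28*n(f(-1, -3)))*k = (-56*(2 - 1 - 3))*(9/4 + sqrt(17)/11) = (-56*(-2))*(9/4 + sqrt(17)/11) = (-28*(-4))*(9/4 + sqrt(17)/11) = 112*(9/4 + sqrt(17)/11) = 252 + 112*sqrt(17)/11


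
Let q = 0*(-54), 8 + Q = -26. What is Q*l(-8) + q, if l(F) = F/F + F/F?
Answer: -68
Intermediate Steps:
Q = -34 (Q = -8 - 26 = -34)
l(F) = 2 (l(F) = 1 + 1 = 2)
q = 0
Q*l(-8) + q = -34*2 + 0 = -68 + 0 = -68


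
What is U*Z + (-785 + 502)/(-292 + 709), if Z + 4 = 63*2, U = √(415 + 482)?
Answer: -283/417 + 122*√897 ≈ 3653.2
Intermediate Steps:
U = √897 ≈ 29.950
Z = 122 (Z = -4 + 63*2 = -4 + 126 = 122)
U*Z + (-785 + 502)/(-292 + 709) = √897*122 + (-785 + 502)/(-292 + 709) = 122*√897 - 283/417 = -283/417 + 122*√897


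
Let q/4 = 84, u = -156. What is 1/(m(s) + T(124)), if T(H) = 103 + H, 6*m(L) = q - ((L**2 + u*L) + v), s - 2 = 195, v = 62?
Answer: -2/2147 ≈ -0.00093153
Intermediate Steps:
s = 197 (s = 2 + 195 = 197)
q = 336 (q = 4*84 = 336)
m(L) = 137/3 + 26*L - L**2/6 (m(L) = (336 - ((L**2 - 156*L) + 62))/6 = (336 - (62 + L**2 - 156*L))/6 = (336 + (-62 - L**2 + 156*L))/6 = (274 - L**2 + 156*L)/6 = 137/3 + 26*L - L**2/6)
1/(m(s) + T(124)) = 1/((137/3 + 26*197 - 1/6*197**2) + (103 + 124)) = 1/((137/3 + 5122 - 1/6*38809) + 227) = 1/((137/3 + 5122 - 38809/6) + 227) = 1/(-2601/2 + 227) = 1/(-2147/2) = -2/2147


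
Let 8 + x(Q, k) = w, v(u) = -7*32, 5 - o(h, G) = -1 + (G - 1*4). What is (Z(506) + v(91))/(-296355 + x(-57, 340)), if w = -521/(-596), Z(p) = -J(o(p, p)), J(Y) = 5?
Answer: 136484/176631827 ≈ 0.00077270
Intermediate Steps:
o(h, G) = 10 - G (o(h, G) = 5 - (-1 + (G - 1*4)) = 5 - (-1 + (G - 4)) = 5 - (-1 + (-4 + G)) = 5 - (-5 + G) = 5 + (5 - G) = 10 - G)
v(u) = -224
Z(p) = -5 (Z(p) = -1*5 = -5)
w = 521/596 (w = -521*(-1/596) = 521/596 ≈ 0.87416)
x(Q, k) = -4247/596 (x(Q, k) = -8 + 521/596 = -4247/596)
(Z(506) + v(91))/(-296355 + x(-57, 340)) = (-5 - 224)/(-296355 - 4247/596) = -229/(-176631827/596) = -229*(-596/176631827) = 136484/176631827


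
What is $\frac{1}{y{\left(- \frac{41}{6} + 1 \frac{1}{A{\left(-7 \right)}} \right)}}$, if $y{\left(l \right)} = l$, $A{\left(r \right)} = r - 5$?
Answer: $- \frac{12}{83} \approx -0.14458$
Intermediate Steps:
$A{\left(r \right)} = -5 + r$ ($A{\left(r \right)} = r - 5 = -5 + r$)
$\frac{1}{y{\left(- \frac{41}{6} + 1 \frac{1}{A{\left(-7 \right)}} \right)}} = \frac{1}{- \frac{41}{6} + 1 \frac{1}{-5 - 7}} = \frac{1}{\left(-41\right) \frac{1}{6} + 1 \frac{1}{-12}} = \frac{1}{- \frac{41}{6} + 1 \left(- \frac{1}{12}\right)} = \frac{1}{- \frac{41}{6} - \frac{1}{12}} = \frac{1}{- \frac{83}{12}} = - \frac{12}{83}$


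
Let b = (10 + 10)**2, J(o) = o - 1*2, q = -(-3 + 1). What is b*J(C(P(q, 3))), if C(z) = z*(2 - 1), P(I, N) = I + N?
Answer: 1200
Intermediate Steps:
q = 2 (q = -1*(-2) = 2)
C(z) = z (C(z) = z*1 = z)
J(o) = -2 + o (J(o) = o - 2 = -2 + o)
b = 400 (b = 20**2 = 400)
b*J(C(P(q, 3))) = 400*(-2 + (2 + 3)) = 400*(-2 + 5) = 400*3 = 1200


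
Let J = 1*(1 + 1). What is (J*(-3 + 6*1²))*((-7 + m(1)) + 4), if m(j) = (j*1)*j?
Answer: -12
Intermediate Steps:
m(j) = j² (m(j) = j*j = j²)
J = 2 (J = 1*2 = 2)
(J*(-3 + 6*1²))*((-7 + m(1)) + 4) = (2*(-3 + 6*1²))*((-7 + 1²) + 4) = (2*(-3 + 6*1))*((-7 + 1) + 4) = (2*(-3 + 6))*(-6 + 4) = (2*3)*(-2) = 6*(-2) = -12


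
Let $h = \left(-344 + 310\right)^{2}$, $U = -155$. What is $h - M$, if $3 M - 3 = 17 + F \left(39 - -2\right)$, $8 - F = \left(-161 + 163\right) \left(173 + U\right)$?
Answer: $1532$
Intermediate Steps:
$F = -28$ ($F = 8 - \left(-161 + 163\right) \left(173 - 155\right) = 8 - 2 \cdot 18 = 8 - 36 = -28$)
$h = 1156$ ($h = \left(-34\right)^{2} = 1156$)
$M = -376$ ($M = 1 + \frac{17 - 28 \left(39 - -2\right)}{3} = 1 + \frac{17 - 28 \left(39 + 2\right)}{3} = 1 + \frac{17 - 1148}{3} = 1 + \frac{1}{3} \left(-1131\right) = 1 - 377 = -376$)
$h - M = 1156 - -376 = 1156 + 376 = 1532$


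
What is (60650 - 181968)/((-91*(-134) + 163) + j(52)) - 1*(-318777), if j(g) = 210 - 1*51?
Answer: 1994845807/6258 ≈ 3.1877e+5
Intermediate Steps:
j(g) = 159 (j(g) = 210 - 51 = 159)
(60650 - 181968)/((-91*(-134) + 163) + j(52)) - 1*(-318777) = (60650 - 181968)/((-91*(-134) + 163) + 159) - 1*(-318777) = -121318/((12194 + 163) + 159) + 318777 = -121318/(12357 + 159) + 318777 = -121318/12516 + 318777 = -121318*1/12516 + 318777 = -60659/6258 + 318777 = 1994845807/6258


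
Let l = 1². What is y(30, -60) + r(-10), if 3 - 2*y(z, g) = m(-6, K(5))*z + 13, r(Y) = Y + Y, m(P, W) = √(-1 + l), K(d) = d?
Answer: -25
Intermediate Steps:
l = 1
m(P, W) = 0 (m(P, W) = √(-1 + 1) = √0 = 0)
r(Y) = 2*Y
y(z, g) = -5 (y(z, g) = 3/2 - (0*z + 13)/2 = 3/2 - (0 + 13)/2 = 3/2 - ½*13 = 3/2 - 13/2 = -5)
y(30, -60) + r(-10) = -5 + 2*(-10) = -5 - 20 = -25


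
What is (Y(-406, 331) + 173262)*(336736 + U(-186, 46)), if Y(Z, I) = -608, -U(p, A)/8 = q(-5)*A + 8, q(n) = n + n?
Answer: 58763134208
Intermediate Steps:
q(n) = 2*n
U(p, A) = -64 + 80*A (U(p, A) = -8*((2*(-5))*A + 8) = -8*(-10*A + 8) = -8*(8 - 10*A) = -64 + 80*A)
(Y(-406, 331) + 173262)*(336736 + U(-186, 46)) = (-608 + 173262)*(336736 + (-64 + 80*46)) = 172654*(336736 + (-64 + 3680)) = 172654*(336736 + 3616) = 172654*340352 = 58763134208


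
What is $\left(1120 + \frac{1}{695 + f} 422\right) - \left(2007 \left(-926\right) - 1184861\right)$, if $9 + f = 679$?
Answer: $\frac{4155692417}{1365} \approx 3.0445 \cdot 10^{6}$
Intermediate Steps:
$f = 670$ ($f = -9 + 679 = 670$)
$\left(1120 + \frac{1}{695 + f} 422\right) - \left(2007 \left(-926\right) - 1184861\right) = \left(1120 + \frac{1}{695 + 670} \cdot 422\right) - \left(2007 \left(-926\right) - 1184861\right) = \left(1120 + \frac{1}{1365} \cdot 422\right) - \left(-1858482 - 1184861\right) = \left(1120 + \frac{1}{1365} \cdot 422\right) - -3043343 = \left(1120 + \frac{422}{1365}\right) + 3043343 = \frac{1529222}{1365} + 3043343 = \frac{4155692417}{1365}$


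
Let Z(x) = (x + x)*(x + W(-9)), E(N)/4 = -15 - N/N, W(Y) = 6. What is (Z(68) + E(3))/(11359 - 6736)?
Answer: 10000/4623 ≈ 2.1631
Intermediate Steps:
E(N) = -64 (E(N) = 4*(-15 - N/N) = 4*(-15 - 1*1) = 4*(-15 - 1) = 4*(-16) = -64)
Z(x) = 2*x*(6 + x) (Z(x) = (x + x)*(x + 6) = (2*x)*(6 + x) = 2*x*(6 + x))
(Z(68) + E(3))/(11359 - 6736) = (2*68*(6 + 68) - 64)/(11359 - 6736) = (2*68*74 - 64)/4623 = (10064 - 64)*(1/4623) = 10000*(1/4623) = 10000/4623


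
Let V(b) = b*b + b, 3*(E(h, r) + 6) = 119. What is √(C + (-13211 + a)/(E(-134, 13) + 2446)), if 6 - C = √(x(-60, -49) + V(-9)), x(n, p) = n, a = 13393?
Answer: √(336094020 - 110677442*√3)/7439 ≈ 1.6153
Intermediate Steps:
E(h, r) = 101/3 (E(h, r) = -6 + (⅓)*119 = -6 + 119/3 = 101/3)
V(b) = b + b² (V(b) = b² + b = b + b²)
C = 6 - 2*√3 (C = 6 - √(-60 - 9*(1 - 9)) = 6 - √(-60 - 9*(-8)) = 6 - √(-60 + 72) = 6 - √12 = 6 - 2*√3 ≈ 2.5359)
√(C + (-13211 + a)/(E(-134, 13) + 2446)) = √((6 - 2*√3) + (-13211 + 13393)/(101/3 + 2446)) = √((6 - 2*√3) + 182/(7439/3)) = √((6 - 2*√3) + 182*(3/7439)) = √((6 - 2*√3) + 546/7439) = √(45180/7439 - 2*√3)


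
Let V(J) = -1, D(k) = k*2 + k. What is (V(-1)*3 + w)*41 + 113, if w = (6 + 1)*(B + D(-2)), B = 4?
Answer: -584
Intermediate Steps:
D(k) = 3*k (D(k) = 2*k + k = 3*k)
w = -14 (w = (6 + 1)*(4 + 3*(-2)) = 7*(4 - 6) = 7*(-2) = -14)
(V(-1)*3 + w)*41 + 113 = (-1*3 - 14)*41 + 113 = (-3 - 14)*41 + 113 = -17*41 + 113 = -697 + 113 = -584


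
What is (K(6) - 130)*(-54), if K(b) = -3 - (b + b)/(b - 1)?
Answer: 36558/5 ≈ 7311.6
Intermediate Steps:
K(b) = -3 - 2*b/(-1 + b)
(K(6) - 130)*(-54) = ((3 - 5*6)/(-1 + 6) - 130)*(-54) = ((3 - 30)/5 - 130)*(-54) = ((⅕)*(-27) - 130)*(-54) = (-27/5 - 130)*(-54) = -677/5*(-54) = 36558/5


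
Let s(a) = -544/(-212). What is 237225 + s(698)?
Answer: 12573061/53 ≈ 2.3723e+5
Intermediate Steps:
s(a) = 136/53 (s(a) = -544*(-1/212) = 136/53)
237225 + s(698) = 237225 + 136/53 = 12573061/53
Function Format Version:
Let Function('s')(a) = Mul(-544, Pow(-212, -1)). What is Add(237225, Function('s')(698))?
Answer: Rational(12573061, 53) ≈ 2.3723e+5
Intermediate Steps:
Function('s')(a) = Rational(136, 53) (Function('s')(a) = Mul(-544, Rational(-1, 212)) = Rational(136, 53))
Add(237225, Function('s')(698)) = Add(237225, Rational(136, 53)) = Rational(12573061, 53)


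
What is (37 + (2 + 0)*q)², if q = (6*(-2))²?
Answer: 105625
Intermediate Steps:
q = 144 (q = (-12)² = 144)
(37 + (2 + 0)*q)² = (37 + (2 + 0)*144)² = (37 + 2*144)² = (37 + 288)² = 325² = 105625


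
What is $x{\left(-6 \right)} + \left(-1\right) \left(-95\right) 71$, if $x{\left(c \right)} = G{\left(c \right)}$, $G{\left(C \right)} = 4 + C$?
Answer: $6743$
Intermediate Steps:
$x{\left(c \right)} = 4 + c$
$x{\left(-6 \right)} + \left(-1\right) \left(-95\right) 71 = \left(4 - 6\right) + \left(-1\right) \left(-95\right) 71 = -2 + 95 \cdot 71 = -2 + 6745 = 6743$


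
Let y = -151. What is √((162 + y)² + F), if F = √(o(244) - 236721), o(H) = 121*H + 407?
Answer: √(121 + I*√206790) ≈ 17.198 + 13.221*I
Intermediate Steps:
o(H) = 407 + 121*H
F = I*√206790 (F = √((407 + 121*244) - 236721) = √((407 + 29524) - 236721) = √(29931 - 236721) = √(-206790) = I*√206790 ≈ 454.74*I)
√((162 + y)² + F) = √((162 - 151)² + I*√206790) = √(11² + I*√206790) = √(121 + I*√206790)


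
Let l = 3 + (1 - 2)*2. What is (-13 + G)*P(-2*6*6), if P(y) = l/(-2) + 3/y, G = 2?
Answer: 143/24 ≈ 5.9583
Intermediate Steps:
l = 1 (l = 3 - 1*2 = 3 - 2 = 1)
P(y) = -1/2 + 3/y (P(y) = 1/(-2) + 3/y = 1*(-1/2) + 3/y = -1/2 + 3/y)
(-13 + G)*P(-2*6*6) = (-13 + 2)*((6 - (-2*6)*6)/(2*((-2*6*6)))) = -11*(6 - (-12)*6)/(2*((-12*6))) = -11*(6 - 1*(-72))/(2*(-72)) = -11*(-1)*(6 + 72)/(2*72) = -11*(-1)*78/(2*72) = -11*(-13/24) = 143/24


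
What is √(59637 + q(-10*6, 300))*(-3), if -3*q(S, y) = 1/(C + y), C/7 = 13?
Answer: -10*√820562766/391 ≈ -732.62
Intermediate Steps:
C = 91 (C = 7*13 = 91)
q(S, y) = -1/(3*(91 + y))
√(59637 + q(-10*6, 300))*(-3) = √(59637 - 1/(273 + 3*300))*(-3) = √(59637 - 1/(273 + 900))*(-3) = √(59637 - 1/1173)*(-3) = √(69954200/1173)*(-3) = (10*√820562766/1173)*(-3) = -10*√820562766/391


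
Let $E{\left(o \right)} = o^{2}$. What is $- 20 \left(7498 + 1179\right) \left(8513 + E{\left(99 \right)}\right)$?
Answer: $-3178211560$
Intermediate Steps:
$- 20 \left(7498 + 1179\right) \left(8513 + E{\left(99 \right)}\right) = - 20 \left(7498 + 1179\right) \left(8513 + 99^{2}\right) = - 20 \cdot 8677 \left(8513 + 9801\right) = - 20 \cdot 8677 \cdot 18314 = \left(-20\right) 158910578 = -3178211560$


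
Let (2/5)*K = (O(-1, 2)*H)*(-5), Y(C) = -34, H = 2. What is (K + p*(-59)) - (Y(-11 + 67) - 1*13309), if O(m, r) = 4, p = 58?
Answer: 9821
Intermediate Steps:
K = -100 (K = 5*((4*2)*(-5))/2 = 5*(8*(-5))/2 = (5/2)*(-40) = -100)
(K + p*(-59)) - (Y(-11 + 67) - 1*13309) = (-100 + 58*(-59)) - (-34 - 1*13309) = (-100 - 3422) - (-34 - 13309) = -3522 - 1*(-13343) = -3522 + 13343 = 9821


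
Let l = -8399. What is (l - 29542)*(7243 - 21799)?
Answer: 552269196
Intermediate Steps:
(l - 29542)*(7243 - 21799) = (-8399 - 29542)*(7243 - 21799) = -37941*(-14556) = 552269196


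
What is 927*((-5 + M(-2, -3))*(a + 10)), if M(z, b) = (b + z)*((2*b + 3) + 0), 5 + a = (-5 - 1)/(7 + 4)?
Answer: 454230/11 ≈ 41294.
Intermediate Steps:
a = -61/11 (a = -5 + (-5 - 1)/(7 + 4) = -5 - 6/11 = -61/11 ≈ -5.5455)
M(z, b) = (3 + 2*b)*(b + z) (M(z, b) = (b + z)*((3 + 2*b) + 0) = (b + z)*(3 + 2*b) = (3 + 2*b)*(b + z))
927*((-5 + M(-2, -3))*(a + 10)) = 927*((-5 + (2*(-3)² + 3*(-3) + 3*(-2) + 2*(-3)*(-2)))*(-61/11 + 10)) = 927*((-5 + (2*9 - 9 - 6 + 12))*(49/11)) = 927*((-5 + (18 - 9 - 6 + 12))*(49/11)) = 927*((-5 + 15)*(49/11)) = 927*(10*(49/11)) = 927*(490/11) = 454230/11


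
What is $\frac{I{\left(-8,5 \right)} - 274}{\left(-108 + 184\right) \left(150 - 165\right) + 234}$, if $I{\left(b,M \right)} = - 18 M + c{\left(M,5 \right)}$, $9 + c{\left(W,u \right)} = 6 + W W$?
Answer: $\frac{57}{151} \approx 0.37748$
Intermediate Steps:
$c{\left(W,u \right)} = -3 + W^{2}$ ($c{\left(W,u \right)} = -9 + \left(6 + W W\right) = -9 + \left(6 + W^{2}\right) = -3 + W^{2}$)
$I{\left(b,M \right)} = -3 + M^{2} - 18 M$ ($I{\left(b,M \right)} = - 18 M + \left(-3 + M^{2}\right) = -3 + M^{2} - 18 M$)
$\frac{I{\left(-8,5 \right)} - 274}{\left(-108 + 184\right) \left(150 - 165\right) + 234} = \frac{\left(-3 + 5^{2} - 90\right) - 274}{\left(-108 + 184\right) \left(150 - 165\right) + 234} = \frac{\left(-3 + 25 - 90\right) - 274}{76 \left(-15\right) + 234} = \frac{-68 - 274}{-1140 + 234} = - \frac{342}{-906} = \left(-342\right) \left(- \frac{1}{906}\right) = \frac{57}{151}$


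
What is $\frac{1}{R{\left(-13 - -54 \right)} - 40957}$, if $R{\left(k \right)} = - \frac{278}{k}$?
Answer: $- \frac{41}{1679515} \approx -2.4412 \cdot 10^{-5}$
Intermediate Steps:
$\frac{1}{R{\left(-13 - -54 \right)} - 40957} = \frac{1}{- \frac{278}{-13 - -54} - 40957} = \frac{1}{- \frac{278}{-13 + 54} - 40957} = \frac{1}{- \frac{278}{41} - 40957} = \frac{1}{- \frac{1679515}{41}} = - \frac{41}{1679515}$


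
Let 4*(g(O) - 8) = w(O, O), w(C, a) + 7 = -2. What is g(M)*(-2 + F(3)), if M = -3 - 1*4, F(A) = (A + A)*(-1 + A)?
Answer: 115/2 ≈ 57.500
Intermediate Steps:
w(C, a) = -9 (w(C, a) = -7 - 2 = -9)
F(A) = 2*A*(-1 + A) (F(A) = (2*A)*(-1 + A) = 2*A*(-1 + A))
M = -7 (M = -3 - 4 = -7)
g(O) = 23/4 (g(O) = 8 + (¼)*(-9) = 8 - 9/4 = 23/4)
g(M)*(-2 + F(3)) = 23*(-2 + 2*3*(-1 + 3))/4 = 23*(-2 + 2*3*2)/4 = 23*(-2 + 12)/4 = (23/4)*10 = 115/2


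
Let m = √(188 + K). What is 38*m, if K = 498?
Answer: 266*√14 ≈ 995.28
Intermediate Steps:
m = 7*√14 (m = √(188 + 498) = √686 = 7*√14 ≈ 26.192)
38*m = 38*(7*√14) = 266*√14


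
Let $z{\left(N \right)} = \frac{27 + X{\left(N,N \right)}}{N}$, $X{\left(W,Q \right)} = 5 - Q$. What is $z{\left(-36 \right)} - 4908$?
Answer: $- \frac{44189}{9} \approx -4909.9$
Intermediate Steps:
$z{\left(N \right)} = \frac{32 - N}{N}$ ($z{\left(N \right)} = \frac{27 - \left(-5 + N\right)}{N} = \frac{32 - N}{N}$)
$z{\left(-36 \right)} - 4908 = \frac{32 - -36}{-36} - 4908 = - \frac{32 + 36}{36} - 4908 = \left(- \frac{1}{36}\right) 68 - 4908 = - \frac{17}{9} - 4908 = - \frac{44189}{9}$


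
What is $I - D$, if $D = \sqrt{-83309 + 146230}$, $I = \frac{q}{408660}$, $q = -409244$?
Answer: $- \frac{102311}{102165} - \sqrt{62921} \approx -251.84$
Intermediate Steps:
$I = - \frac{102311}{102165}$ ($I = - \frac{409244}{408660} = \left(-409244\right) \frac{1}{408660} = - \frac{102311}{102165} \approx -1.0014$)
$D = \sqrt{62921} \approx 250.84$
$I - D = - \frac{102311}{102165} - \sqrt{62921}$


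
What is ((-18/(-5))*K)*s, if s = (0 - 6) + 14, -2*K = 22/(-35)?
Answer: 1584/175 ≈ 9.0514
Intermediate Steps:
K = 11/35 (K = -11/(-35) = -11*(-1)/35 = -½*(-22/35) = 11/35 ≈ 0.31429)
s = 8 (s = -6 + 14 = 8)
((-18/(-5))*K)*s = (-18/(-5)*(11/35))*8 = (-18*(-⅕)*(11/35))*8 = ((18/5)*(11/35))*8 = (198/175)*8 = 1584/175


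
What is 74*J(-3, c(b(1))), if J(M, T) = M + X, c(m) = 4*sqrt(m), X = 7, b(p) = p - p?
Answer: 296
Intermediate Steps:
b(p) = 0
J(M, T) = 7 + M (J(M, T) = M + 7 = 7 + M)
74*J(-3, c(b(1))) = 74*(7 - 3) = 74*4 = 296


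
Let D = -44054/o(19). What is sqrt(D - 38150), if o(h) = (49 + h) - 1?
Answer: 2*I*sqrt(43551742)/67 ≈ 197.0*I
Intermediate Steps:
o(h) = 48 + h
D = -44054/67 (D = -44054/(48 + 19) = -44054/67 ≈ -657.52)
sqrt(D - 38150) = sqrt(-44054/67 - 38150) = sqrt(-2600104/67) = 2*I*sqrt(43551742)/67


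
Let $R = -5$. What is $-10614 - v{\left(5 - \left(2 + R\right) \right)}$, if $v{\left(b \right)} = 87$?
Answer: $-10701$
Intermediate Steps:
$-10614 - v{\left(5 - \left(2 + R\right) \right)} = -10614 - 87 = -10701$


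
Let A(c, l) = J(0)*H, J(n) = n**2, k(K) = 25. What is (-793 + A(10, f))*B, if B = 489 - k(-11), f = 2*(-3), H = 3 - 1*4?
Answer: -367952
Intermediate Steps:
H = -1 (H = 3 - 4 = -1)
f = -6
A(c, l) = 0 (A(c, l) = 0**2*(-1) = 0*(-1) = 0)
B = 464 (B = 489 - 1*25 = 489 - 25 = 464)
(-793 + A(10, f))*B = (-793 + 0)*464 = -793*464 = -367952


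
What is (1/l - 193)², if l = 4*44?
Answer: 1153757089/30976 ≈ 37247.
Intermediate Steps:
l = 176
(1/l - 193)² = (1/176 - 193)² = (-33967/176)² = 1153757089/30976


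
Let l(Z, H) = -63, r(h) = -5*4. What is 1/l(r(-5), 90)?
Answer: -1/63 ≈ -0.015873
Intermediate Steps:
r(h) = -20
1/l(r(-5), 90) = 1/(-63) = -1/63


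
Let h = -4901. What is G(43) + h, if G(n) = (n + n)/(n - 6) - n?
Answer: -182842/37 ≈ -4941.7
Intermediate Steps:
G(n) = -n + 2*n/(-6 + n) (G(n) = (2*n)/(-6 + n) - n = 2*n/(-6 + n) - n = -n + 2*n/(-6 + n))
G(43) + h = 43*(8 - 1*43)/(-6 + 43) - 4901 = 43*(8 - 43)/37 - 4901 = 43*(1/37)*(-35) - 4901 = -1505/37 - 4901 = -182842/37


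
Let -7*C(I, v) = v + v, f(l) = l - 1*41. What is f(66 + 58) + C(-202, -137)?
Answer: 855/7 ≈ 122.14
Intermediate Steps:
f(l) = -41 + l (f(l) = l - 41 = -41 + l)
C(I, v) = -2*v/7 (C(I, v) = -(v + v)/7 = -2*v/7)
f(66 + 58) + C(-202, -137) = (-41 + (66 + 58)) - 2/7*(-137) = (-41 + 124) + 274/7 = 83 + 274/7 = 855/7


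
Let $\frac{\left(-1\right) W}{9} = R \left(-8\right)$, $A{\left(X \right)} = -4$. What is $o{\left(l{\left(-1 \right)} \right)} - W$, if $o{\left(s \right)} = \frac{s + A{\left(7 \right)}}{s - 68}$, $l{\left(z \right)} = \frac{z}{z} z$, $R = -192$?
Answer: $\frac{953861}{69} \approx 13824.0$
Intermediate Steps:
$l{\left(z \right)} = z$ ($l{\left(z \right)} = 1 z = z$)
$o{\left(s \right)} = \frac{-4 + s}{-68 + s}$ ($o{\left(s \right)} = \frac{s - 4}{s - 68} = \frac{-4 + s}{-68 + s}$)
$W = -13824$ ($W = - 9 \left(\left(-192\right) \left(-8\right)\right) = \left(-9\right) 1536 = -13824$)
$o{\left(l{\left(-1 \right)} \right)} - W = \frac{-4 - 1}{-68 - 1} - -13824 = \frac{1}{-69} \left(-5\right) + 13824 = \left(- \frac{1}{69}\right) \left(-5\right) + 13824 = \frac{5}{69} + 13824 = \frac{953861}{69}$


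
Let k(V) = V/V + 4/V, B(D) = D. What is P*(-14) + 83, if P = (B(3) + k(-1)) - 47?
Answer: 741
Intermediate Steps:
k(V) = 1 + 4/V
P = -47 (P = (3 + (4 - 1)/(-1)) - 47 = (3 - 1*3) - 47 = (3 - 3) - 47 = 0 - 47 = -47)
P*(-14) + 83 = -47*(-14) + 83 = 658 + 83 = 741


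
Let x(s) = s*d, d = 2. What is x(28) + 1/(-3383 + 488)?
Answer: 162119/2895 ≈ 56.000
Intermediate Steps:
x(s) = 2*s (x(s) = s*2 = 2*s)
x(28) + 1/(-3383 + 488) = 2*28 + 1/(-3383 + 488) = 56 + 1/(-2895) = 56 - 1/2895 = 162119/2895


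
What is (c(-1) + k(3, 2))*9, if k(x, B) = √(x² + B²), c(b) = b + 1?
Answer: 9*√13 ≈ 32.450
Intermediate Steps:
c(b) = 1 + b
k(x, B) = √(B² + x²)
(c(-1) + k(3, 2))*9 = ((1 - 1) + √(2² + 3²))*9 = (0 + √(4 + 9))*9 = (0 + √13)*9 = √13*9 = 9*√13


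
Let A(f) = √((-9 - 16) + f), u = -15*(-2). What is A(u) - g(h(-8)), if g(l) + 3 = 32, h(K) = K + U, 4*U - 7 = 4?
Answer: -29 + √5 ≈ -26.764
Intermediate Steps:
U = 11/4 (U = 7/4 + (¼)*4 = 7/4 + 1 = 11/4 ≈ 2.7500)
h(K) = 11/4 + K (h(K) = K + 11/4 = 11/4 + K)
g(l) = 29 (g(l) = -3 + 32 = 29)
u = 30
A(f) = √(-25 + f)
A(u) - g(h(-8)) = √(-25 + 30) - 1*29 = √5 - 29 = -29 + √5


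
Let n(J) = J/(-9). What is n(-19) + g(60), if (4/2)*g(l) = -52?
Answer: -215/9 ≈ -23.889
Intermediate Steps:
g(l) = -26 (g(l) = (1/2)*(-52) = -26)
n(J) = -J/9 (n(J) = J*(-1/9) = -J/9)
n(-19) + g(60) = -1/9*(-19) - 26 = 19/9 - 26 = -215/9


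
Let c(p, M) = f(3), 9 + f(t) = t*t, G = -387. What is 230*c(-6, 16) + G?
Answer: -387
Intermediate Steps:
f(t) = -9 + t**2 (f(t) = -9 + t*t = -9 + t**2)
c(p, M) = 0 (c(p, M) = -9 + 3**2 = -9 + 9 = 0)
230*c(-6, 16) + G = 230*0 - 387 = 0 - 387 = -387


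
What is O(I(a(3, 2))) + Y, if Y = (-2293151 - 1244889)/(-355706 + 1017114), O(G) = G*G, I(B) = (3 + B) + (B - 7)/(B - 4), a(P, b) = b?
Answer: 191285/3758 ≈ 50.901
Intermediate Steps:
I(B) = 3 + B + (-7 + B)/(-4 + B) (I(B) = (3 + B) + (-7 + B)/(-4 + B) = 3 + B + (-7 + B)/(-4 + B))
O(G) = G²
Y = -40205/7516 (Y = -3538040/661408 = -3538040*1/661408 = -40205/7516 ≈ -5.3493)
O(I(a(3, 2))) + Y = ((-19 + 2²)/(-4 + 2))² - 40205/7516 = ((-19 + 4)/(-2))² - 40205/7516 = (-½*(-15))² - 40205/7516 = (15/2)² - 40205/7516 = 225/4 - 40205/7516 = 191285/3758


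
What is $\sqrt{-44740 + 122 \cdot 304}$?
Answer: $2 i \sqrt{1913} \approx 87.476 i$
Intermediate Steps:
$\sqrt{-44740 + 122 \cdot 304} = \sqrt{-44740 + 37088} = \sqrt{-7652} = 2 i \sqrt{1913}$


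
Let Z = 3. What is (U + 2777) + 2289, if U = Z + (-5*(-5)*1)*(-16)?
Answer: 4669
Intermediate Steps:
U = -397 (U = 3 + (-5*(-5)*1)*(-16) = 3 + (25*1)*(-16) = 3 + 25*(-16) = 3 - 400 = -397)
(U + 2777) + 2289 = (-397 + 2777) + 2289 = 2380 + 2289 = 4669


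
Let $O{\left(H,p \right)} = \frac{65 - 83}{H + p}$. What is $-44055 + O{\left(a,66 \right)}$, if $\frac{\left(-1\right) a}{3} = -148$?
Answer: $- \frac{3744678}{85} \approx -44055.0$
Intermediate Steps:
$a = 444$ ($a = \left(-3\right) \left(-148\right) = 444$)
$O{\left(H,p \right)} = - \frac{18}{H + p}$
$-44055 + O{\left(a,66 \right)} = -44055 - \frac{18}{444 + 66} = -44055 - \frac{18}{510} = -44055 - \frac{3}{85} = - \frac{3744678}{85}$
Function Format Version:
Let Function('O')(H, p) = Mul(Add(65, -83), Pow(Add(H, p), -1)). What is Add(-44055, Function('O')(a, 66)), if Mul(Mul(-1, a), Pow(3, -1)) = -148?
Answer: Rational(-3744678, 85) ≈ -44055.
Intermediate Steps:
a = 444 (a = Mul(-3, -148) = 444)
Function('O')(H, p) = Mul(-18, Pow(Add(H, p), -1))
Add(-44055, Function('O')(a, 66)) = Add(-44055, Mul(-18, Pow(Add(444, 66), -1))) = Add(-44055, Mul(-18, Pow(510, -1))) = Add(-44055, Mul(-18, Rational(1, 510))) = Add(-44055, Rational(-3, 85)) = Rational(-3744678, 85)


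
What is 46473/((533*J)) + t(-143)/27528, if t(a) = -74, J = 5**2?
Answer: 17274631/4956900 ≈ 3.4850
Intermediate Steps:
J = 25
46473/((533*J)) + t(-143)/27528 = 46473/((533*25)) - 74/27528 = 46473/13325 - 74*1/27528 = 46473*(1/13325) - 1/372 = 46473/13325 - 1/372 = 17274631/4956900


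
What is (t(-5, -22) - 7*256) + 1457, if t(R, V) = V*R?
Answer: -225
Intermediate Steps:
t(R, V) = R*V
(t(-5, -22) - 7*256) + 1457 = (-5*(-22) - 7*256) + 1457 = (110 - 1792) + 1457 = -1682 + 1457 = -225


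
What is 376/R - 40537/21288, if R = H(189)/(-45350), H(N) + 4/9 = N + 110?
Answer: -3267059070119/57200856 ≈ -57116.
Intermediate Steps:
H(N) = 986/9 + N (H(N) = -4/9 + (N + 110) = -4/9 + (110 + N) = 986/9 + N)
R = -2687/408150 (R = (986/9 + 189)/(-45350) = (2687/9)*(-1/45350) = -2687/408150 ≈ -0.0065834)
376/R - 40537/21288 = 376/(-2687/408150) - 40537/21288 = 376*(-408150/2687) - 40537*1/21288 = -153464400/2687 - 40537/21288 = -3267059070119/57200856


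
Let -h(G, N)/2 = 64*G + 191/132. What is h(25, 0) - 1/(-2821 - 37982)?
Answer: -958376323/299222 ≈ -3202.9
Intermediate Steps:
h(G, N) = -191/66 - 128*G (h(G, N) = -2*(64*G + 191/132) = -2*(191/132 + 64*G) = -191/66 - 128*G)
h(25, 0) - 1/(-2821 - 37982) = (-191/66 - 128*25) - 1/(-2821 - 37982) = (-191/66 - 3200) - 1/(-40803) = -211391/66 - 1*(-1/40803) = -211391/66 + 1/40803 = -958376323/299222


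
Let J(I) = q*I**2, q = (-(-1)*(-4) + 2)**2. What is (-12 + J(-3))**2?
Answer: 576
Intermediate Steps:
q = 4 (q = (-1*4 + 2)**2 = (-4 + 2)**2 = (-2)**2 = 4)
J(I) = 4*I**2
(-12 + J(-3))**2 = (-12 + 4*(-3)**2)**2 = (-12 + 4*9)**2 = (-12 + 36)**2 = 24**2 = 576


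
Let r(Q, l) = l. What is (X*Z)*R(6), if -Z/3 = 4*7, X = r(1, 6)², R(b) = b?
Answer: -18144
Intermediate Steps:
X = 36 (X = 6² = 36)
Z = -84 (Z = -12*7 = -3*28 = -84)
(X*Z)*R(6) = (36*(-84))*6 = -3024*6 = -18144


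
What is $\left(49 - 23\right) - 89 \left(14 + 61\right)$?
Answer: $-6649$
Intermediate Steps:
$\left(49 - 23\right) - 89 \left(14 + 61\right) = 26 - 6675 = -6649$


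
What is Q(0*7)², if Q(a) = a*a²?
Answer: 0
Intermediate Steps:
Q(a) = a³
Q(0*7)² = ((0*7)³)² = (0³)² = 0² = 0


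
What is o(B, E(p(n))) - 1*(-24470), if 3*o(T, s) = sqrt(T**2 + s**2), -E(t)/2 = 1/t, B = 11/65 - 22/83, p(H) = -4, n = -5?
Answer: 24470 + sqrt(30175181)/32370 ≈ 24470.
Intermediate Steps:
B = -517/5395 (B = 11*(1/65) - 22*1/83 = 11/65 - 22/83 = -517/5395 ≈ -0.095829)
E(t) = -2/t
o(T, s) = sqrt(T**2 + s**2)/3
o(B, E(p(n))) - 1*(-24470) = sqrt((-517/5395)**2 + (-2/(-4))**2)/3 - 1*(-24470) = sqrt(267289/29106025 + (-2*(-1/4))**2)/3 + 24470 = sqrt(267289/29106025 + (1/2)**2)/3 + 24470 = sqrt(267289/29106025 + 1/4)/3 + 24470 = sqrt(30175181/116424100)/3 + 24470 = (sqrt(30175181)/10790)/3 + 24470 = sqrt(30175181)/32370 + 24470 = 24470 + sqrt(30175181)/32370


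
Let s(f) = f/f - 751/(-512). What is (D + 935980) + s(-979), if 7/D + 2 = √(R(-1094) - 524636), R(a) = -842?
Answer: 125911536282459/134523392 - 7*I*√525478/525482 ≈ 9.3598e+5 - 0.0096564*I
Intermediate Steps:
s(f) = 1263/512 (s(f) = 1 - 751*(-1/512) = 1 + 751/512 = 1263/512)
D = 7/(-2 + I*√525478) (D = 7/(-2 + √(-842 - 524636)) = 7/(-2 + √(-525478)) = 7/(-2 + I*√525478) ≈ -2.6642e-5 - 0.0096564*I)
(D + 935980) + s(-979) = ((-7/262741 - 7*I*√525478/525482) + 935980) + 1263/512 = (245920321173/262741 - 7*I*√525478/525482) + 1263/512 = 125911536282459/134523392 - 7*I*√525478/525482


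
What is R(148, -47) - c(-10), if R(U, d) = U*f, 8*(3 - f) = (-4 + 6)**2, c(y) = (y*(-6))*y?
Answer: 970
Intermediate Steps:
c(y) = -6*y**2 (c(y) = (-6*y)*y = -6*y**2)
f = 5/2 (f = 3 - (-4 + 6)**2/8 = 3 - 1/8*2**2 = 3 - 1/8*4 = 3 - 1/2 = 5/2 ≈ 2.5000)
R(U, d) = 5*U/2 (R(U, d) = U*(5/2) = 5*U/2)
R(148, -47) - c(-10) = (5/2)*148 - (-6)*(-10)**2 = 370 - (-6)*100 = 370 - 1*(-600) = 370 + 600 = 970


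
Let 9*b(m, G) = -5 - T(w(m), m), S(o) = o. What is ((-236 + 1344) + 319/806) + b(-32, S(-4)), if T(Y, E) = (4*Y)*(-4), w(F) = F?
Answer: 7623601/7254 ≈ 1051.0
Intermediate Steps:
T(Y, E) = -16*Y
b(m, G) = -5/9 + 16*m/9 (b(m, G) = (-5 - (-16)*m)/9 = (-5 + 16*m)/9 = -5/9 + 16*m/9)
((-236 + 1344) + 319/806) + b(-32, S(-4)) = ((-236 + 1344) + 319/806) + (-5/9 + (16/9)*(-32)) = (1108 + 319*(1/806)) + (-5/9 - 512/9) = (1108 + 319/806) - 517/9 = 893367/806 - 517/9 = 7623601/7254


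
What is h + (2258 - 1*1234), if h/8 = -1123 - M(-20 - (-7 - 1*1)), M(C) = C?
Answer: -7864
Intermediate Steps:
h = -8888 (h = 8*(-1123 - (-20 - (-7 - 1*1))) = 8*(-1123 - (-20 - (-7 - 1))) = 8*(-1123 - (-20 - 1*(-8))) = 8*(-1123 - (-20 + 8)) = 8*(-1123 - 1*(-12)) = 8*(-1123 + 12) = 8*(-1111) = -8888)
h + (2258 - 1*1234) = -8888 + (2258 - 1*1234) = -8888 + (2258 - 1234) = -8888 + 1024 = -7864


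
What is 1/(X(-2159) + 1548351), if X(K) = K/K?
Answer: 1/1548352 ≈ 6.4585e-7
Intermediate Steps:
X(K) = 1
1/(X(-2159) + 1548351) = 1/(1 + 1548351) = 1/1548352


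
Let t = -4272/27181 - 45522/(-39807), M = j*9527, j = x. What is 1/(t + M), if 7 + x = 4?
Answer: -120221563/3435933905661 ≈ -3.4989e-5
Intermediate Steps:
x = -3 (x = -7 + 4 = -3)
j = -3
M = -28581 (M = -3*9527 = -28581)
t = 118586442/120221563 (t = -4272*1/27181 - 45522*(-1/39807) = -4272/27181 + 5058/4423 = 118586442/120221563 ≈ 0.98640)
1/(t + M) = 1/(118586442/120221563 - 28581) = 1/(-3435933905661/120221563) = -120221563/3435933905661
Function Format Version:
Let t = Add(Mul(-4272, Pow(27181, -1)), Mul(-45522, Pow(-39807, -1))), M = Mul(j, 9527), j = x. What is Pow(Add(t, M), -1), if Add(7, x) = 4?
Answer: Rational(-120221563, 3435933905661) ≈ -3.4989e-5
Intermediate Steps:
x = -3 (x = Add(-7, 4) = -3)
j = -3
M = -28581 (M = Mul(-3, 9527) = -28581)
t = Rational(118586442, 120221563) (t = Add(Mul(-4272, Rational(1, 27181)), Mul(-45522, Rational(-1, 39807))) = Add(Rational(-4272, 27181), Rational(5058, 4423)) = Rational(118586442, 120221563) ≈ 0.98640)
Pow(Add(t, M), -1) = Pow(Add(Rational(118586442, 120221563), -28581), -1) = Pow(Rational(-3435933905661, 120221563), -1) = Rational(-120221563, 3435933905661)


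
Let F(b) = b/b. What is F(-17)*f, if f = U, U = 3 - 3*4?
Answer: -9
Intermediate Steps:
F(b) = 1
U = -9 (U = 3 - 1*12 = 3 - 12 = -9)
f = -9
F(-17)*f = 1*(-9) = -9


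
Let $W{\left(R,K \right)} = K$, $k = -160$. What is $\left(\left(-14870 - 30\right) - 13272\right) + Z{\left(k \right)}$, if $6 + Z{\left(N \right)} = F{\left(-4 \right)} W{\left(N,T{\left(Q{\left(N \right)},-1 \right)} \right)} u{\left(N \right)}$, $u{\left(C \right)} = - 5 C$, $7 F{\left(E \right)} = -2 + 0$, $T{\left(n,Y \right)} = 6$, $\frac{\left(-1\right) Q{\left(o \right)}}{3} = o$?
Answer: $- \frac{206846}{7} \approx -29549.0$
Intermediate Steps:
$Q{\left(o \right)} = - 3 o$
$F{\left(E \right)} = - \frac{2}{7}$ ($F{\left(E \right)} = \frac{-2 + 0}{7} = \frac{1}{7} \left(-2\right) = - \frac{2}{7}$)
$Z{\left(N \right)} = -6 + \frac{60 N}{7}$ ($Z{\left(N \right)} = -6 + \left(- \frac{2}{7}\right) 6 \left(- 5 N\right) = -6 - \frac{12 \left(- 5 N\right)}{7} = -6 + \frac{60 N}{7}$)
$\left(\left(-14870 - 30\right) - 13272\right) + Z{\left(k \right)} = \left(\left(-14870 - 30\right) - 13272\right) + \left(-6 + \frac{60}{7} \left(-160\right)\right) = \left(\left(-14870 - 30\right) - 13272\right) - \frac{9642}{7} = \left(-14900 - 13272\right) - \frac{9642}{7} = -28172 - \frac{9642}{7} = - \frac{206846}{7}$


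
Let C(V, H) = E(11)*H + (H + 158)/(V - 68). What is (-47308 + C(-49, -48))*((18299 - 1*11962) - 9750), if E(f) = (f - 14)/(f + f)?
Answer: 207777235166/1287 ≈ 1.6144e+8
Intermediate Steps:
E(f) = (-14 + f)/(2*f) (E(f) = (-14 + f)/((2*f)) = (-14 + f)*(1/(2*f)) = (-14 + f)/(2*f))
C(V, H) = -3*H/22 + (158 + H)/(-68 + V) (C(V, H) = ((1/2)*(-14 + 11)/11)*H + (H + 158)/(V - 68) = ((1/2)*(1/11)*(-3))*H + (158 + H)/(-68 + V) = -3*H/22 + (158 + H)/(-68 + V))
(-47308 + C(-49, -48))*((18299 - 1*11962) - 9750) = (-47308 + (3476 + 226*(-48) - 3*(-48)*(-49))/(22*(-68 - 49)))*((18299 - 1*11962) - 9750) = (-47308 + (1/22)*(3476 - 10848 - 7056)/(-117))*((18299 - 11962) - 9750) = (-47308 + (1/22)*(-1/117)*(-14428))*(6337 - 9750) = (-47308 + 7214/1287)*(-3413) = -60878182/1287*(-3413) = 207777235166/1287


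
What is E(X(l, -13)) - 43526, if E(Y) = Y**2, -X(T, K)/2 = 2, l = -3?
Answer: -43510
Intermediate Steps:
X(T, K) = -4 (X(T, K) = -2*2 = -4)
E(X(l, -13)) - 43526 = (-4)**2 - 43526 = 16 - 43526 = -43510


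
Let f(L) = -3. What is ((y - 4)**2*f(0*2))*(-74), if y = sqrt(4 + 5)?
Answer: 222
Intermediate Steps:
y = 3 (y = sqrt(9) = 3)
((y - 4)**2*f(0*2))*(-74) = ((3 - 4)**2*(-3))*(-74) = ((-1)**2*(-3))*(-74) = (1*(-3))*(-74) = -3*(-74) = 222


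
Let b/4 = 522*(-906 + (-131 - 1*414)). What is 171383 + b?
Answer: -2858305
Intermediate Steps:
b = -3029688 (b = 4*(522*(-906 + (-131 - 1*414))) = 4*(522*(-906 + (-131 - 414))) = 4*(522*(-906 - 545)) = 4*(522*(-1451)) = 4*(-757422) = -3029688)
171383 + b = 171383 - 3029688 = -2858305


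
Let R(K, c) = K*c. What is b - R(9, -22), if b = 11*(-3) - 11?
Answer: 154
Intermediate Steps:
b = -44 (b = -33 - 11 = -44)
b - R(9, -22) = -44 - 9*(-22) = -44 - 1*(-198) = -44 + 198 = 154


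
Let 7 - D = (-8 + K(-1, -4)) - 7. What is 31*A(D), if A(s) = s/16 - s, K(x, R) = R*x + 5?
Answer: -6045/16 ≈ -377.81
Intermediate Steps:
K(x, R) = 5 + R*x
D = 13 (D = 7 - ((-8 + (5 - 4*(-1))) - 7) = 7 - ((-8 + (5 + 4)) - 7) = 7 - ((-8 + 9) - 7) = 7 - (1 - 7) = 7 - 1*(-6) = 7 + 6 = 13)
A(s) = -15*s/16 (A(s) = s*(1/16) - s = s/16 - s = -15*s/16)
31*A(D) = 31*(-15/16*13) = 31*(-195/16) = -6045/16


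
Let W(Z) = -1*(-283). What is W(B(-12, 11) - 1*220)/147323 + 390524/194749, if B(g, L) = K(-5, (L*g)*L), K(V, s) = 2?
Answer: 57588281219/28691006927 ≈ 2.0072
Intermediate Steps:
B(g, L) = 2
W(Z) = 283
W(B(-12, 11) - 1*220)/147323 + 390524/194749 = 283/147323 + 390524/194749 = 57588281219/28691006927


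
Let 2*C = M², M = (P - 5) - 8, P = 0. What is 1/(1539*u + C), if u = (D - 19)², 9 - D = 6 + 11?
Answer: 2/2244031 ≈ 8.9125e-7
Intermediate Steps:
D = -8 (D = 9 - (6 + 11) = 9 - 1*17 = 9 - 17 = -8)
u = 729 (u = (-8 - 19)² = (-27)² = 729)
M = -13 (M = (0 - 5) - 8 = -5 - 8 = -13)
C = 169/2 (C = (½)*(-13)² = (½)*169 = 169/2 ≈ 84.500)
1/(1539*u + C) = 1/(1539*729 + 169/2) = 1/(1121931 + 169/2) = 1/(2244031/2) = 2/2244031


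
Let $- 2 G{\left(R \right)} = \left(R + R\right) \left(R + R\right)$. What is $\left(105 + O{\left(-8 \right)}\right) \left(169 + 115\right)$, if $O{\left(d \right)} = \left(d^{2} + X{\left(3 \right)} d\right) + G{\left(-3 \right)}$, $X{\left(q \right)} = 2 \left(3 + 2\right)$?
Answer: $20164$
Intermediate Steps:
$X{\left(q \right)} = 10$ ($X{\left(q \right)} = 2 \cdot 5 = 10$)
$G{\left(R \right)} = - 2 R^{2}$ ($G{\left(R \right)} = - \frac{\left(R + R\right) \left(R + R\right)}{2} = - \frac{2 R 2 R}{2} = - \frac{4 R^{2}}{2} = - 2 R^{2}$)
$O{\left(d \right)} = -18 + d^{2} + 10 d$ ($O{\left(d \right)} = \left(d^{2} + 10 d\right) - 2 \left(-3\right)^{2} = \left(d^{2} + 10 d\right) - 18 = -18 + d^{2} + 10 d$)
$\left(105 + O{\left(-8 \right)}\right) \left(169 + 115\right) = \left(105 + \left(-18 + \left(-8\right)^{2} + 10 \left(-8\right)\right)\right) \left(169 + 115\right) = \left(105 - 34\right) 284 = 71 \cdot 284 = 20164$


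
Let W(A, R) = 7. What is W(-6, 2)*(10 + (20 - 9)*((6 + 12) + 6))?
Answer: 1918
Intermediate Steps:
W(-6, 2)*(10 + (20 - 9)*((6 + 12) + 6)) = 7*(10 + (20 - 9)*((6 + 12) + 6)) = 7*(10 + 11*(18 + 6)) = 7*(10 + 11*24) = 7*(10 + 264) = 7*274 = 1918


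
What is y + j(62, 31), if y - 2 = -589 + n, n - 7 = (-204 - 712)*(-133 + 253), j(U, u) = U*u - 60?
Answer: -108638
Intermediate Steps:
j(U, u) = -60 + U*u
n = -109913 (n = 7 + (-204 - 712)*(-133 + 253) = 7 - 916*120 = 7 - 109920 = -109913)
y = -110500 (y = 2 + (-589 - 109913) = 2 - 110502 = -110500)
y + j(62, 31) = -110500 + (-60 + 62*31) = -110500 + (-60 + 1922) = -110500 + 1862 = -108638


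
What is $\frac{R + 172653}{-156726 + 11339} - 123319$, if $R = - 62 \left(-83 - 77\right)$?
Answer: $- \frac{17929162026}{145387} \approx -1.2332 \cdot 10^{5}$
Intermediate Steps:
$R = 9920$ ($R = \left(-62\right) \left(-160\right) = 9920$)
$\frac{R + 172653}{-156726 + 11339} - 123319 = \frac{9920 + 172653}{-156726 + 11339} - 123319 = \frac{182573}{-145387} - 123319 = 182573 \left(- \frac{1}{145387}\right) - 123319 = - \frac{182573}{145387} - 123319 = - \frac{17929162026}{145387}$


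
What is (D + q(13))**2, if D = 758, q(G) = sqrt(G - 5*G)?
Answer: 574512 + 3032*I*sqrt(13) ≈ 5.7451e+5 + 10932.0*I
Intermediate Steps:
q(G) = 2*sqrt(-G) (q(G) = sqrt(-4*G) = 2*sqrt(-G))
(D + q(13))**2 = (758 + 2*sqrt(-1*13))**2 = (758 + 2*sqrt(-13))**2 = (758 + 2*(I*sqrt(13)))**2 = (758 + 2*I*sqrt(13))**2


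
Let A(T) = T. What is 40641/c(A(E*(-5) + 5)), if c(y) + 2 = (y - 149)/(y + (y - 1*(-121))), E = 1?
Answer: -213807/17 ≈ -12577.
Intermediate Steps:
c(y) = -2 + (-149 + y)/(121 + 2*y) (c(y) = -2 + (y - 149)/(y + (y - 1*(-121))) = -2 + (-149 + y)/(y + (y + 121)) = -2 + (-149 + y)/(y + (121 + y)) = -2 + (-149 + y)/(121 + 2*y))
40641/c(A(E*(-5) + 5)) = 40641/(((-391 - 3*(1*(-5) + 5))/(121 + 2*(1*(-5) + 5)))) = 40641/(((-391 - 3*(-5 + 5))/(121 + 2*(-5 + 5)))) = 40641/(((-391 - 3*0)/(121 + 2*0))) = 40641/(((-391 + 0)/(121 + 0))) = 40641/((-391/121)) = 40641/(((1/121)*(-391))) = 40641/(-391/121) = 40641*(-121/391) = -213807/17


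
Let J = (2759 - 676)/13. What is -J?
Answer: -2083/13 ≈ -160.23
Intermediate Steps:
J = 2083/13 (J = (1/13)*2083 = 2083/13 ≈ 160.23)
-J = -1*2083/13 = -2083/13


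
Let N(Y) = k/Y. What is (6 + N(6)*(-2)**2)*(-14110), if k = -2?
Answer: -197540/3 ≈ -65847.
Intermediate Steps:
N(Y) = -2/Y
(6 + N(6)*(-2)**2)*(-14110) = (6 - 2/6*(-2)**2)*(-14110) = (6 - 2*1/6*4)*(-14110) = (6 - 1/3*4)*(-14110) = (6 - 4/3)*(-14110) = (14/3)*(-14110) = -197540/3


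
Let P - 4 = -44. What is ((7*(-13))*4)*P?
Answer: 14560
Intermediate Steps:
P = -40 (P = 4 - 44 = -40)
((7*(-13))*4)*P = ((7*(-13))*4)*(-40) = -91*4*(-40) = -364*(-40) = 14560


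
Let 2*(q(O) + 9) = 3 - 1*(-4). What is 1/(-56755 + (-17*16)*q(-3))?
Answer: -1/55259 ≈ -1.8097e-5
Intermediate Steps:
q(O) = -11/2 (q(O) = -9 + (3 - 1*(-4))/2 = -9 + (3 + 4)/2 = -9 + (½)*7 = -9 + 7/2 = -11/2)
1/(-56755 + (-17*16)*q(-3)) = 1/(-56755 - 17*16*(-11/2)) = 1/(-56755 - 272*(-11/2)) = 1/(-56755 + 1496) = 1/(-55259) = -1/55259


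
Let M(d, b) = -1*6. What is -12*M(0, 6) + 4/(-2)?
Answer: 70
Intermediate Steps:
M(d, b) = -6
-12*M(0, 6) + 4/(-2) = -12*(-6) + 4/(-2) = 72 + 4*(-½) = 72 - 2 = 70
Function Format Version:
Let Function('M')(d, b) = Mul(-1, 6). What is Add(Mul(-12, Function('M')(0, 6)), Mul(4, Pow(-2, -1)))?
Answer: 70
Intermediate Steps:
Function('M')(d, b) = -6
Add(Mul(-12, Function('M')(0, 6)), Mul(4, Pow(-2, -1))) = Add(Mul(-12, -6), Mul(4, Pow(-2, -1))) = Add(72, Mul(4, Rational(-1, 2))) = Add(72, -2) = 70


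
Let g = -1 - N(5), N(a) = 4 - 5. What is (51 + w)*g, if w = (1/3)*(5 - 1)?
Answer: 0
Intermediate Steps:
N(a) = -1
g = 0 (g = -1 - 1*(-1) = -1 + 1 = 0)
w = 4/3 (w = (1*(1/3))*4 = (1/3)*4 = 4/3 ≈ 1.3333)
(51 + w)*g = (51 + 4/3)*0 = (157/3)*0 = 0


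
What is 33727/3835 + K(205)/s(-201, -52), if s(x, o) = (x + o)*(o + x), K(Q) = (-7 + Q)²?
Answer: 19084123/2028715 ≈ 9.4070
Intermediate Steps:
s(x, o) = (o + x)² (s(x, o) = (o + x)*(o + x) = (o + x)²)
33727/3835 + K(205)/s(-201, -52) = 33727/3835 + (-7 + 205)²/((-52 - 201)²) = 33727*(1/3835) + 198²/((-253)²) = 33727/3835 + 39204/64009 = 33727/3835 + 39204*(1/64009) = 33727/3835 + 324/529 = 19084123/2028715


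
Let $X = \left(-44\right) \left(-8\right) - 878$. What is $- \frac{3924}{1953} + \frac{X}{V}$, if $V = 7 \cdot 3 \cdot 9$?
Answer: $- \frac{28078}{5859} \approx -4.7923$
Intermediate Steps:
$X = -526$ ($X = 352 - 878 = -526$)
$V = 189$ ($V = 21 \cdot 9 = 189$)
$- \frac{3924}{1953} + \frac{X}{V} = - \frac{3924}{1953} - \frac{526}{189} = \left(-3924\right) \frac{1}{1953} - \frac{526}{189} = - \frac{436}{217} - \frac{526}{189} = - \frac{28078}{5859}$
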